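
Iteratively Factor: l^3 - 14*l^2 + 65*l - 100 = (l - 5)*(l^2 - 9*l + 20) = (l - 5)*(l - 4)*(l - 5)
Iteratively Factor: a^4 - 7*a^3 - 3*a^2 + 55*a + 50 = (a + 1)*(a^3 - 8*a^2 + 5*a + 50) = (a + 1)*(a + 2)*(a^2 - 10*a + 25) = (a - 5)*(a + 1)*(a + 2)*(a - 5)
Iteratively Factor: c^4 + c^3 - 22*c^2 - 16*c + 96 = (c - 4)*(c^3 + 5*c^2 - 2*c - 24) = (c - 4)*(c - 2)*(c^2 + 7*c + 12) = (c - 4)*(c - 2)*(c + 4)*(c + 3)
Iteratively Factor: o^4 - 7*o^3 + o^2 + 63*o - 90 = (o - 2)*(o^3 - 5*o^2 - 9*o + 45) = (o - 2)*(o + 3)*(o^2 - 8*o + 15) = (o - 3)*(o - 2)*(o + 3)*(o - 5)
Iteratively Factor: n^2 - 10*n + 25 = (n - 5)*(n - 5)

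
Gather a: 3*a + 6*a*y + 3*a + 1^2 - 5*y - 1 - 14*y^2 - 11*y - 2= a*(6*y + 6) - 14*y^2 - 16*y - 2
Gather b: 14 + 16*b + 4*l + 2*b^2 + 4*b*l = 2*b^2 + b*(4*l + 16) + 4*l + 14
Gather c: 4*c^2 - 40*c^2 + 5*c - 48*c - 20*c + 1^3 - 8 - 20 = -36*c^2 - 63*c - 27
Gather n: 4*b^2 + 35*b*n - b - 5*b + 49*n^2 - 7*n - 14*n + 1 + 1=4*b^2 - 6*b + 49*n^2 + n*(35*b - 21) + 2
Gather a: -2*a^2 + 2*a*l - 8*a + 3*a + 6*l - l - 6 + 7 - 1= -2*a^2 + a*(2*l - 5) + 5*l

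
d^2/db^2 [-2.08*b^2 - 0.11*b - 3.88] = -4.16000000000000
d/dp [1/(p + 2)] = -1/(p + 2)^2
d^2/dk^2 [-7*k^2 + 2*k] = -14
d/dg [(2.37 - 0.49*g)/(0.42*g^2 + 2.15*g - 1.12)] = (0.2058*g^2 - 1.9908*g - 4.5467)/(0.1764*g^4 + 1.806*g^3 + 3.6817*g^2 - 4.816*g + 1.2544)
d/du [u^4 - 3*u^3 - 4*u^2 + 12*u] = 4*u^3 - 9*u^2 - 8*u + 12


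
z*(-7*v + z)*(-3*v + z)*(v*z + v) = 21*v^3*z^2 + 21*v^3*z - 10*v^2*z^3 - 10*v^2*z^2 + v*z^4 + v*z^3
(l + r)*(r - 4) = l*r - 4*l + r^2 - 4*r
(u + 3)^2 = u^2 + 6*u + 9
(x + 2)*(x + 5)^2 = x^3 + 12*x^2 + 45*x + 50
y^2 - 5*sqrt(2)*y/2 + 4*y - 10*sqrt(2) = (y + 4)*(y - 5*sqrt(2)/2)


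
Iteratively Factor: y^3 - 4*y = (y - 2)*(y^2 + 2*y) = y*(y - 2)*(y + 2)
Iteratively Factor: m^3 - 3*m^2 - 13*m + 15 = (m + 3)*(m^2 - 6*m + 5) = (m - 5)*(m + 3)*(m - 1)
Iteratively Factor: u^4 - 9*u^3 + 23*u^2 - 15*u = (u)*(u^3 - 9*u^2 + 23*u - 15) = u*(u - 1)*(u^2 - 8*u + 15) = u*(u - 3)*(u - 1)*(u - 5)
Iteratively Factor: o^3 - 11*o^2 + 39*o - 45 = (o - 5)*(o^2 - 6*o + 9) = (o - 5)*(o - 3)*(o - 3)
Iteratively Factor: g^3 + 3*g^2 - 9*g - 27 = (g + 3)*(g^2 - 9) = (g + 3)^2*(g - 3)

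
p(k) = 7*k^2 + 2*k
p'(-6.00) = -82.00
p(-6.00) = 240.00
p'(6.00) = 86.00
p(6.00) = 264.00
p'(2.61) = 38.54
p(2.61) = 52.90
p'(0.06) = 2.84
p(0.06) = 0.15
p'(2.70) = 39.80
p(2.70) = 56.43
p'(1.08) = 17.12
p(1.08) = 10.32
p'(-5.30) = -72.20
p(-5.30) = 186.03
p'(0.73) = 12.22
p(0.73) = 5.19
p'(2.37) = 35.18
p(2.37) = 44.06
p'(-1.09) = -13.26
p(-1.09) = 6.14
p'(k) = 14*k + 2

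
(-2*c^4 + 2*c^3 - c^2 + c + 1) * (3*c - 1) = -6*c^5 + 8*c^4 - 5*c^3 + 4*c^2 + 2*c - 1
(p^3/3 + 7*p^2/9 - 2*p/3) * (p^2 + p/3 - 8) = p^5/3 + 8*p^4/9 - 83*p^3/27 - 58*p^2/9 + 16*p/3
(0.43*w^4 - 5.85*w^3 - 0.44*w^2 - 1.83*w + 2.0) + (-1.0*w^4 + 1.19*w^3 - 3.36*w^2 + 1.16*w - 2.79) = -0.57*w^4 - 4.66*w^3 - 3.8*w^2 - 0.67*w - 0.79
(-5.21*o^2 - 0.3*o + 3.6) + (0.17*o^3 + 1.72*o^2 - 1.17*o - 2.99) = 0.17*o^3 - 3.49*o^2 - 1.47*o + 0.61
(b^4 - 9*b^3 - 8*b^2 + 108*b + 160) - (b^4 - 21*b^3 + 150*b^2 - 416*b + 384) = 12*b^3 - 158*b^2 + 524*b - 224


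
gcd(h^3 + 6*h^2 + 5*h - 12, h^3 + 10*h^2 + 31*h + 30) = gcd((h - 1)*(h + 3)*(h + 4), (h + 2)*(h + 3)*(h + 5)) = h + 3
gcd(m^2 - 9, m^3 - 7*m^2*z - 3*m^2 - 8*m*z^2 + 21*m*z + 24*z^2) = m - 3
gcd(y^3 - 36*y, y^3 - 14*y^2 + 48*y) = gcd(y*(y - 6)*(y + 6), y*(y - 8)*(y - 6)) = y^2 - 6*y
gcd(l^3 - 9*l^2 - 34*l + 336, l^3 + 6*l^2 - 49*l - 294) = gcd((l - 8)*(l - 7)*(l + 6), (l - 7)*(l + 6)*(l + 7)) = l^2 - l - 42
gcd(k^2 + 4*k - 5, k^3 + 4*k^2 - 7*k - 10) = k + 5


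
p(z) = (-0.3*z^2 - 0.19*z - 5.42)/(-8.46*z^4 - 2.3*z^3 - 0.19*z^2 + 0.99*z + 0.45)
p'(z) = (-0.6*z - 0.19)/(-8.46*z^4 - 2.3*z^3 - 0.19*z^2 + 0.99*z + 0.45) + (-0.3*z^2 - 0.19*z - 5.42)*(33.84*z^3 + 6.9*z^2 + 0.38*z - 0.99)/(-8.46*z^4 - 2.3*z^3 - 0.19*z^2 + 0.99*z + 0.45)^2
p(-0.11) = -15.86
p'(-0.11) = 45.89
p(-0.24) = -26.28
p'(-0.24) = 147.25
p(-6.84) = 0.00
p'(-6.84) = 0.00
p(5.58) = 0.00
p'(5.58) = -0.00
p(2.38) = 0.03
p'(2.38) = -0.04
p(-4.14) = 0.00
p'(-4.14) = 0.00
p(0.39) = -11.66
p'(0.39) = -55.27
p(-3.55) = 0.01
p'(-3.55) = 0.01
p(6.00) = 0.00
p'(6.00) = -0.00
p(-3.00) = 0.01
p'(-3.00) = 0.01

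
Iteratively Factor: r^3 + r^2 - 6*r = (r + 3)*(r^2 - 2*r) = r*(r + 3)*(r - 2)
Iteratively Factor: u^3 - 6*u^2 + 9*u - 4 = (u - 1)*(u^2 - 5*u + 4) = (u - 4)*(u - 1)*(u - 1)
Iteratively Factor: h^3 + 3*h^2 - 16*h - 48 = (h + 4)*(h^2 - h - 12) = (h - 4)*(h + 4)*(h + 3)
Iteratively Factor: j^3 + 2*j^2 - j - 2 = (j + 2)*(j^2 - 1) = (j + 1)*(j + 2)*(j - 1)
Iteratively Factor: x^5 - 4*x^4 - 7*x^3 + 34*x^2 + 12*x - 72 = (x - 3)*(x^4 - x^3 - 10*x^2 + 4*x + 24) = (x - 3)*(x - 2)*(x^3 + x^2 - 8*x - 12) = (x - 3)*(x - 2)*(x + 2)*(x^2 - x - 6) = (x - 3)*(x - 2)*(x + 2)^2*(x - 3)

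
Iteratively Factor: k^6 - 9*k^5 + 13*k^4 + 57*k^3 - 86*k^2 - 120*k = (k - 3)*(k^5 - 6*k^4 - 5*k^3 + 42*k^2 + 40*k) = (k - 5)*(k - 3)*(k^4 - k^3 - 10*k^2 - 8*k) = (k - 5)*(k - 3)*(k + 2)*(k^3 - 3*k^2 - 4*k) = (k - 5)*(k - 4)*(k - 3)*(k + 2)*(k^2 + k) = (k - 5)*(k - 4)*(k - 3)*(k + 1)*(k + 2)*(k)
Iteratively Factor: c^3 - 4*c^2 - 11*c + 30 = (c - 2)*(c^2 - 2*c - 15) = (c - 5)*(c - 2)*(c + 3)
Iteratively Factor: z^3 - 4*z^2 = (z - 4)*(z^2) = z*(z - 4)*(z)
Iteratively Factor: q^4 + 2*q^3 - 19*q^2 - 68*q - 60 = (q - 5)*(q^3 + 7*q^2 + 16*q + 12) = (q - 5)*(q + 2)*(q^2 + 5*q + 6) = (q - 5)*(q + 2)*(q + 3)*(q + 2)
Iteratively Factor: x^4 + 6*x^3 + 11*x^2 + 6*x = (x + 2)*(x^3 + 4*x^2 + 3*x) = (x + 1)*(x + 2)*(x^2 + 3*x) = (x + 1)*(x + 2)*(x + 3)*(x)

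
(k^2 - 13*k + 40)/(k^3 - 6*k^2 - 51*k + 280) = 1/(k + 7)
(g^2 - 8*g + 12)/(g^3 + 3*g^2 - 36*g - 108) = (g - 2)/(g^2 + 9*g + 18)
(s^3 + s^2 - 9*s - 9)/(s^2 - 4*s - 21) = (s^2 - 2*s - 3)/(s - 7)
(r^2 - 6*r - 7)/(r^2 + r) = (r - 7)/r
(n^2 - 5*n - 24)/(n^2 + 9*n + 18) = (n - 8)/(n + 6)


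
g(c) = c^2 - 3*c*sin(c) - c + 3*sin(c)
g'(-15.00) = -65.51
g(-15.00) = 208.79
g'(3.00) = 10.52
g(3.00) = 5.15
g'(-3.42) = -21.41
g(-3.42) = 18.76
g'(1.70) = -0.30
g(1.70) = -0.89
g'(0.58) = -0.43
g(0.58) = 0.45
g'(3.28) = 12.75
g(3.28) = 8.42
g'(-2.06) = -6.79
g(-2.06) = -1.80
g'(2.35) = 4.41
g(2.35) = 0.29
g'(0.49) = -0.08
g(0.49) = 0.47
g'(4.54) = 12.86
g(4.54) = 26.53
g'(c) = -3*c*cos(c) + 2*c - 3*sin(c) + 3*cos(c) - 1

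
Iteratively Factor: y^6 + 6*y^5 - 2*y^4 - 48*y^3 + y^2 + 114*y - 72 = (y + 3)*(y^5 + 3*y^4 - 11*y^3 - 15*y^2 + 46*y - 24) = (y - 1)*(y + 3)*(y^4 + 4*y^3 - 7*y^2 - 22*y + 24) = (y - 1)*(y + 3)*(y + 4)*(y^3 - 7*y + 6) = (y - 1)^2*(y + 3)*(y + 4)*(y^2 + y - 6) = (y - 1)^2*(y + 3)^2*(y + 4)*(y - 2)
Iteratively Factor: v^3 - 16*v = (v + 4)*(v^2 - 4*v) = v*(v + 4)*(v - 4)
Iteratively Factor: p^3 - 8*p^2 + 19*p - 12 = (p - 1)*(p^2 - 7*p + 12) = (p - 3)*(p - 1)*(p - 4)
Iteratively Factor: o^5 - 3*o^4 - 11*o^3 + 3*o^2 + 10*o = (o - 5)*(o^4 + 2*o^3 - o^2 - 2*o) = (o - 5)*(o + 2)*(o^3 - o) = o*(o - 5)*(o + 2)*(o^2 - 1) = o*(o - 5)*(o + 1)*(o + 2)*(o - 1)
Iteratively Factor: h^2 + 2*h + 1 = (h + 1)*(h + 1)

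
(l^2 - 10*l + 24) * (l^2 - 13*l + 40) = l^4 - 23*l^3 + 194*l^2 - 712*l + 960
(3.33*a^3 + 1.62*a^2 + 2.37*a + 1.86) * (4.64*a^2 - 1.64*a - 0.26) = 15.4512*a^5 + 2.0556*a^4 + 7.4742*a^3 + 4.3224*a^2 - 3.6666*a - 0.4836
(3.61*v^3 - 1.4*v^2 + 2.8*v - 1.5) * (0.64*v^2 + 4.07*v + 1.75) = 2.3104*v^5 + 13.7967*v^4 + 2.4115*v^3 + 7.986*v^2 - 1.205*v - 2.625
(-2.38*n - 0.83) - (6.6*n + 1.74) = -8.98*n - 2.57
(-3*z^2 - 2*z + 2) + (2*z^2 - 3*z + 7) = -z^2 - 5*z + 9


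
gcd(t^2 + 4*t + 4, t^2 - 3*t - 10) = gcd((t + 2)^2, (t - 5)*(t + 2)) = t + 2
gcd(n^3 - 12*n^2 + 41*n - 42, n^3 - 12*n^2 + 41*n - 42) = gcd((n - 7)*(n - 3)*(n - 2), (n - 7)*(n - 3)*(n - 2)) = n^3 - 12*n^2 + 41*n - 42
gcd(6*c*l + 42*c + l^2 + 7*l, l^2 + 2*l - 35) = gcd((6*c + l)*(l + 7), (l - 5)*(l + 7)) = l + 7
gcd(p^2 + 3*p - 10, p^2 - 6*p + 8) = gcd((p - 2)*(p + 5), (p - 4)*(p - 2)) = p - 2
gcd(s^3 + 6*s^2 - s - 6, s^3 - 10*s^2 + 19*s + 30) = s + 1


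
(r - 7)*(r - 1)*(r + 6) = r^3 - 2*r^2 - 41*r + 42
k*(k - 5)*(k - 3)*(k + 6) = k^4 - 2*k^3 - 33*k^2 + 90*k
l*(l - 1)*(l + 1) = l^3 - l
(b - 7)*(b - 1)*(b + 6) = b^3 - 2*b^2 - 41*b + 42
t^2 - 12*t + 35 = (t - 7)*(t - 5)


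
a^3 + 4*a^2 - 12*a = a*(a - 2)*(a + 6)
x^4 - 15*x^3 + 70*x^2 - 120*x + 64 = (x - 8)*(x - 4)*(x - 2)*(x - 1)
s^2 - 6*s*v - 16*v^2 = (s - 8*v)*(s + 2*v)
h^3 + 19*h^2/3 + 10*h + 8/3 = (h + 1/3)*(h + 2)*(h + 4)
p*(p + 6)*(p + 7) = p^3 + 13*p^2 + 42*p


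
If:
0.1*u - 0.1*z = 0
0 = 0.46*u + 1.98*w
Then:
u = z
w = -0.232323232323232*z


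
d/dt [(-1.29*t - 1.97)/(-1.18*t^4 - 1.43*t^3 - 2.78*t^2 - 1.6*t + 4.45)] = (1.5222*t^4 + 1.8447*t^3 + 3.5862*t^2 + 2.064*t - (1.29*t + 1.97)*(4.72*t^3 + 4.29*t^2 + 5.56*t + 1.6) - 5.7405)/(1.18*t^4 + 1.43*t^3 + 2.78*t^2 + 1.6*t - 4.45)^2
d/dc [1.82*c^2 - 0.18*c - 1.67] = 3.64*c - 0.18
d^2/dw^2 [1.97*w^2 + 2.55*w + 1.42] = 3.94000000000000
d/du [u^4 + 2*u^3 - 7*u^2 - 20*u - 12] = 4*u^3 + 6*u^2 - 14*u - 20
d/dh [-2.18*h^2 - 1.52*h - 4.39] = -4.36*h - 1.52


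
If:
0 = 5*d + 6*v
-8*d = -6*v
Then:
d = 0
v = 0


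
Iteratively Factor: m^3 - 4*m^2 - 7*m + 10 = (m - 5)*(m^2 + m - 2) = (m - 5)*(m - 1)*(m + 2)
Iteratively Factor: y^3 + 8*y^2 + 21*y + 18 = (y + 3)*(y^2 + 5*y + 6) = (y + 2)*(y + 3)*(y + 3)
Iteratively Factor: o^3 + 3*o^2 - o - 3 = (o - 1)*(o^2 + 4*o + 3) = (o - 1)*(o + 1)*(o + 3)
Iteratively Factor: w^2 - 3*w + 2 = (w - 1)*(w - 2)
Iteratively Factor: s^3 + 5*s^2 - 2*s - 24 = (s - 2)*(s^2 + 7*s + 12) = (s - 2)*(s + 4)*(s + 3)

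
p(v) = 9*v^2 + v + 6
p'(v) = 18*v + 1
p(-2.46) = 58.00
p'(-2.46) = -43.28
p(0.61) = 9.96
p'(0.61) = 11.98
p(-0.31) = 6.55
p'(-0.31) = -4.58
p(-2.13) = 44.70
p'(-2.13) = -37.34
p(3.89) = 146.08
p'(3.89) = 71.02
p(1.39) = 24.78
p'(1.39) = 26.02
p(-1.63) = 28.28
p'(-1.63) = -28.34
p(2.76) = 77.32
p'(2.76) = 50.68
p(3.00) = 90.00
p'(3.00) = 55.00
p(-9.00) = 726.00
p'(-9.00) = -161.00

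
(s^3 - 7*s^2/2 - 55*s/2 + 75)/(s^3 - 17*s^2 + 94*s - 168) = (2*s^2 + 5*s - 25)/(2*(s^2 - 11*s + 28))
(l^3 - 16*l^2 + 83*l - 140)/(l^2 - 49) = (l^2 - 9*l + 20)/(l + 7)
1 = 1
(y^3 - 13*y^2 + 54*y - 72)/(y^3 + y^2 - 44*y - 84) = (y^3 - 13*y^2 + 54*y - 72)/(y^3 + y^2 - 44*y - 84)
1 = 1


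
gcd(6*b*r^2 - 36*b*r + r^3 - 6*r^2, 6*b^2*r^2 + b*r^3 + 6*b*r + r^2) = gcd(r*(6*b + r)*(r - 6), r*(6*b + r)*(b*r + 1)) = 6*b*r + r^2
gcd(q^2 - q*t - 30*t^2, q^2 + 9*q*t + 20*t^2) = q + 5*t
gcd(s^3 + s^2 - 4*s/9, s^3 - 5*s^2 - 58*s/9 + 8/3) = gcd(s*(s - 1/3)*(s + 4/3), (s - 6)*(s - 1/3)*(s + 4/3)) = s^2 + s - 4/9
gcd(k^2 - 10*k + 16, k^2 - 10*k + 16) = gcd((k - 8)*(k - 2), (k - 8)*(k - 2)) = k^2 - 10*k + 16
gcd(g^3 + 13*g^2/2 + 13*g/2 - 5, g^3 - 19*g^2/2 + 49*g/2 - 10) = g - 1/2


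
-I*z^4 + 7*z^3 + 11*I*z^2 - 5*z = z*(z + I)*(z + 5*I)*(-I*z + 1)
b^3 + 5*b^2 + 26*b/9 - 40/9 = (b - 2/3)*(b + 5/3)*(b + 4)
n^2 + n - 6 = (n - 2)*(n + 3)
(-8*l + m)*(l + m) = -8*l^2 - 7*l*m + m^2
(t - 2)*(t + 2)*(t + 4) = t^3 + 4*t^2 - 4*t - 16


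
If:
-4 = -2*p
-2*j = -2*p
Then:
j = 2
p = 2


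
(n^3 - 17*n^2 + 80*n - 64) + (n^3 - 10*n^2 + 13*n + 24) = 2*n^3 - 27*n^2 + 93*n - 40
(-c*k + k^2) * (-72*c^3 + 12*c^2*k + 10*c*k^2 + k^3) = 72*c^4*k - 84*c^3*k^2 + 2*c^2*k^3 + 9*c*k^4 + k^5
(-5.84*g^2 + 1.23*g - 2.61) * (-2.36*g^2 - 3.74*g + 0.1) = 13.7824*g^4 + 18.9388*g^3 + 0.9754*g^2 + 9.8844*g - 0.261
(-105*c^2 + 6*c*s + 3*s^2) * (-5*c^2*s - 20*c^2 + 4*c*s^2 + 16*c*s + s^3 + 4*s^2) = 525*c^4*s + 2100*c^4 - 450*c^3*s^2 - 1800*c^3*s - 96*c^2*s^3 - 384*c^2*s^2 + 18*c*s^4 + 72*c*s^3 + 3*s^5 + 12*s^4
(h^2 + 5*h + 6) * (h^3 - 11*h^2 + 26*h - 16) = h^5 - 6*h^4 - 23*h^3 + 48*h^2 + 76*h - 96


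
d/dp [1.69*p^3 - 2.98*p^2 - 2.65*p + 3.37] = 5.07*p^2 - 5.96*p - 2.65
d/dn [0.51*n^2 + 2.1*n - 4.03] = 1.02*n + 2.1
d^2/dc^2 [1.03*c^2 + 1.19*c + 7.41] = 2.06000000000000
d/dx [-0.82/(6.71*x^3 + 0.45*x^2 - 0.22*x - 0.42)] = (16.5066*x^2 + 0.738*x - 0.1804)/(6.71*x^3 + 0.45*x^2 - 0.22*x - 0.42)^2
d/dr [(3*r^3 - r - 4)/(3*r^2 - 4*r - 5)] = (9*r^4 - 24*r^3 - 42*r^2 + 24*r - 11)/(9*r^4 - 24*r^3 - 14*r^2 + 40*r + 25)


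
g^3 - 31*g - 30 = (g - 6)*(g + 1)*(g + 5)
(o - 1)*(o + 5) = o^2 + 4*o - 5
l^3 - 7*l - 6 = (l - 3)*(l + 1)*(l + 2)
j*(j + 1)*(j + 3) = j^3 + 4*j^2 + 3*j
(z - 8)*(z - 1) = z^2 - 9*z + 8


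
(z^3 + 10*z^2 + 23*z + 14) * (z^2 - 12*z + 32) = z^5 - 2*z^4 - 65*z^3 + 58*z^2 + 568*z + 448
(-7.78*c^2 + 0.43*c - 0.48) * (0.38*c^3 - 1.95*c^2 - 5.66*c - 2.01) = -2.9564*c^5 + 15.3344*c^4 + 43.0139*c^3 + 14.14*c^2 + 1.8525*c + 0.9648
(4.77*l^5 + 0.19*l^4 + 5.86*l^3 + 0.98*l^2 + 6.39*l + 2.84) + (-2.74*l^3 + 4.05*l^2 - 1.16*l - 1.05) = 4.77*l^5 + 0.19*l^4 + 3.12*l^3 + 5.03*l^2 + 5.23*l + 1.79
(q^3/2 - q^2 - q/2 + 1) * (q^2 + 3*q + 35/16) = q^5/2 + q^4/2 - 77*q^3/32 - 43*q^2/16 + 61*q/32 + 35/16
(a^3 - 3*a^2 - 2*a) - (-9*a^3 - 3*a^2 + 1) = 10*a^3 - 2*a - 1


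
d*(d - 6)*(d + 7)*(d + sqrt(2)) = d^4 + d^3 + sqrt(2)*d^3 - 42*d^2 + sqrt(2)*d^2 - 42*sqrt(2)*d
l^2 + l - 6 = (l - 2)*(l + 3)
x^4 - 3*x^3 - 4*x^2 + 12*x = x*(x - 3)*(x - 2)*(x + 2)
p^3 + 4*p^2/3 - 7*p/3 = p*(p - 1)*(p + 7/3)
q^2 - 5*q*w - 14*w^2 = (q - 7*w)*(q + 2*w)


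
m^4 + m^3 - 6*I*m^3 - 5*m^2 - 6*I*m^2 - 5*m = m*(m + 1)*(m - 5*I)*(m - I)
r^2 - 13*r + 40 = (r - 8)*(r - 5)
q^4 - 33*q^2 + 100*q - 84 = (q - 3)*(q - 2)^2*(q + 7)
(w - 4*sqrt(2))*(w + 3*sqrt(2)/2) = w^2 - 5*sqrt(2)*w/2 - 12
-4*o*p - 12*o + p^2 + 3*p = (-4*o + p)*(p + 3)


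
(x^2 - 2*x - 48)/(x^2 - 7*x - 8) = (x + 6)/(x + 1)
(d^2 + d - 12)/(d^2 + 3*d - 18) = (d + 4)/(d + 6)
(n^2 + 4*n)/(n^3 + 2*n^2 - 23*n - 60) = n/(n^2 - 2*n - 15)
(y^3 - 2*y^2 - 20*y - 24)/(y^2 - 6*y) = y + 4 + 4/y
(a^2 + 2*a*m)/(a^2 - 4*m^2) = a/(a - 2*m)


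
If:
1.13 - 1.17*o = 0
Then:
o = 0.97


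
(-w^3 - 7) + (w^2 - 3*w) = -w^3 + w^2 - 3*w - 7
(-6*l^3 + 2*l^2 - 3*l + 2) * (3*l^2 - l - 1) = -18*l^5 + 12*l^4 - 5*l^3 + 7*l^2 + l - 2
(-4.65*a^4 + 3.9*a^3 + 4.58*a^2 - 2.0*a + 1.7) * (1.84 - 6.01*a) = 27.9465*a^5 - 31.995*a^4 - 20.3498*a^3 + 20.4472*a^2 - 13.897*a + 3.128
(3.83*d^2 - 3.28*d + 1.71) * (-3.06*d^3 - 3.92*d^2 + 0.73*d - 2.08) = -11.7198*d^5 - 4.9768*d^4 + 10.4209*d^3 - 17.064*d^2 + 8.0707*d - 3.5568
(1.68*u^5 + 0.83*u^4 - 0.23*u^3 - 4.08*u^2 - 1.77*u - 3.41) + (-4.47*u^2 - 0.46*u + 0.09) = 1.68*u^5 + 0.83*u^4 - 0.23*u^3 - 8.55*u^2 - 2.23*u - 3.32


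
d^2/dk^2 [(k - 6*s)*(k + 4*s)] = 2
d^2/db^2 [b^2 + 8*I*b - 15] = 2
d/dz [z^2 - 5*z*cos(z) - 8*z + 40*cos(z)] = 5*z*sin(z) + 2*z - 40*sin(z) - 5*cos(z) - 8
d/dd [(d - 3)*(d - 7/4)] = 2*d - 19/4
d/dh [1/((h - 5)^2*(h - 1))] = ((1 - h)*(h - 5) - 2*(h - 1)^2)/((h - 5)^3*(h - 1)^3)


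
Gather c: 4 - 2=2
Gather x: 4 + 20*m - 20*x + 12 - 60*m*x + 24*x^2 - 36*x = 20*m + 24*x^2 + x*(-60*m - 56) + 16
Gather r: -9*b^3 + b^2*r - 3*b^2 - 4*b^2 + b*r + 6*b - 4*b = -9*b^3 - 7*b^2 + 2*b + r*(b^2 + b)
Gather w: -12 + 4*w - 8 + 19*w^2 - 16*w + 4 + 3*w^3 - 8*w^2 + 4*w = 3*w^3 + 11*w^2 - 8*w - 16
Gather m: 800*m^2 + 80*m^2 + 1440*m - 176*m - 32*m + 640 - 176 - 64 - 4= 880*m^2 + 1232*m + 396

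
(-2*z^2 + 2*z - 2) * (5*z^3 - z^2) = -10*z^5 + 12*z^4 - 12*z^3 + 2*z^2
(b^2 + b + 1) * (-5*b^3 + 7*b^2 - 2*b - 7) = -5*b^5 + 2*b^4 - 2*b^2 - 9*b - 7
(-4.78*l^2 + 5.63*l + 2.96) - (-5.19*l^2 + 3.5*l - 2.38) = 0.41*l^2 + 2.13*l + 5.34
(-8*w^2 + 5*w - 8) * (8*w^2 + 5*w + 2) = -64*w^4 - 55*w^2 - 30*w - 16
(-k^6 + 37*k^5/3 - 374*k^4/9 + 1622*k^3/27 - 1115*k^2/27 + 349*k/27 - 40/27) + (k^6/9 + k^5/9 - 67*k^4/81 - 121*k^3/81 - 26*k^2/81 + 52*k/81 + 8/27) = -8*k^6/9 + 112*k^5/9 - 3433*k^4/81 + 4745*k^3/81 - 3371*k^2/81 + 1099*k/81 - 32/27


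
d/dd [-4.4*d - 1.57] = -4.40000000000000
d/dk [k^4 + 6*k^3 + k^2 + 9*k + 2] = 4*k^3 + 18*k^2 + 2*k + 9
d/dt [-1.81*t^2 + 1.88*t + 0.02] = 1.88 - 3.62*t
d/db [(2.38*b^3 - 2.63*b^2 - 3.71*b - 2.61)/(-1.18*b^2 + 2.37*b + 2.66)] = (-2.8084*b^4 + 11.2812*b^3 + 8.3815*b^2 - 20.1512*b - 3.6829)/(1.3924*b^4 - 5.5932*b^3 - 0.660699999999999*b^2 + 12.6084*b + 7.0756)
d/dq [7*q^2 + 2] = 14*q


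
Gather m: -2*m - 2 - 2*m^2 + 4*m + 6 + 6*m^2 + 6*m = 4*m^2 + 8*m + 4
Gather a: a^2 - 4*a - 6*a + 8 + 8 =a^2 - 10*a + 16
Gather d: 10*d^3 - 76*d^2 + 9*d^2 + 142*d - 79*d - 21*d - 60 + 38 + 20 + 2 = 10*d^3 - 67*d^2 + 42*d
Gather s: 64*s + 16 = 64*s + 16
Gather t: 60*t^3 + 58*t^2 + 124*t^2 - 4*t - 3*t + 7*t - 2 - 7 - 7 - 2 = 60*t^3 + 182*t^2 - 18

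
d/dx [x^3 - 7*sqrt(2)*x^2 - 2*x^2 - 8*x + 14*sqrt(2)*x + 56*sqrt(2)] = 3*x^2 - 14*sqrt(2)*x - 4*x - 8 + 14*sqrt(2)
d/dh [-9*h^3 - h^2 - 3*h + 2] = -27*h^2 - 2*h - 3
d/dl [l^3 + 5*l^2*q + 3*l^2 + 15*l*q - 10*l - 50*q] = 3*l^2 + 10*l*q + 6*l + 15*q - 10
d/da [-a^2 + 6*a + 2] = 6 - 2*a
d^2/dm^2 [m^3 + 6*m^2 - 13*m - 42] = 6*m + 12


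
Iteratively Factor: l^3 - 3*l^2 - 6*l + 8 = (l + 2)*(l^2 - 5*l + 4) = (l - 4)*(l + 2)*(l - 1)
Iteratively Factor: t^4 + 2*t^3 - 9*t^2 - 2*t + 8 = (t + 4)*(t^3 - 2*t^2 - t + 2) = (t + 1)*(t + 4)*(t^2 - 3*t + 2) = (t - 2)*(t + 1)*(t + 4)*(t - 1)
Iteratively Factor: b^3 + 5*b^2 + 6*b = (b)*(b^2 + 5*b + 6) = b*(b + 2)*(b + 3)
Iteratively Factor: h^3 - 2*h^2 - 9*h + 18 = (h - 2)*(h^2 - 9) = (h - 3)*(h - 2)*(h + 3)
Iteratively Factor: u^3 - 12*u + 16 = (u - 2)*(u^2 + 2*u - 8) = (u - 2)^2*(u + 4)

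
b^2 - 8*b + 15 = (b - 5)*(b - 3)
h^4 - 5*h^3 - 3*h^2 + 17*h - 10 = (h - 5)*(h - 1)^2*(h + 2)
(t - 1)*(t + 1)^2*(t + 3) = t^4 + 4*t^3 + 2*t^2 - 4*t - 3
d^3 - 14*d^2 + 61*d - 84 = (d - 7)*(d - 4)*(d - 3)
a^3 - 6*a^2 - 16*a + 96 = (a - 6)*(a - 4)*(a + 4)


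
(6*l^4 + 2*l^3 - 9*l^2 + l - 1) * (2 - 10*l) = -60*l^5 - 8*l^4 + 94*l^3 - 28*l^2 + 12*l - 2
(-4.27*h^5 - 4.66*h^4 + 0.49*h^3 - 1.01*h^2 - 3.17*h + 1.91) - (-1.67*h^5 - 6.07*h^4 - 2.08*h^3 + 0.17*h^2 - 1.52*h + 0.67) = -2.6*h^5 + 1.41*h^4 + 2.57*h^3 - 1.18*h^2 - 1.65*h + 1.24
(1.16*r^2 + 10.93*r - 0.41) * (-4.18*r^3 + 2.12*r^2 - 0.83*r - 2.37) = -4.8488*r^5 - 43.2282*r^4 + 23.9226*r^3 - 12.6903*r^2 - 25.5638*r + 0.9717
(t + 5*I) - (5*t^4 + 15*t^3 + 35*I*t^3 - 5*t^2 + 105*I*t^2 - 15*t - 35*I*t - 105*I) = -5*t^4 - 15*t^3 - 35*I*t^3 + 5*t^2 - 105*I*t^2 + 16*t + 35*I*t + 110*I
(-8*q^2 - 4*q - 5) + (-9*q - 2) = -8*q^2 - 13*q - 7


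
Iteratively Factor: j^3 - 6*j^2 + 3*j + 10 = (j + 1)*(j^2 - 7*j + 10) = (j - 2)*(j + 1)*(j - 5)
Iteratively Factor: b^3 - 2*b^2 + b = (b)*(b^2 - 2*b + 1) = b*(b - 1)*(b - 1)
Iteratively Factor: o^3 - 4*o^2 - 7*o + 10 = (o - 5)*(o^2 + o - 2) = (o - 5)*(o + 2)*(o - 1)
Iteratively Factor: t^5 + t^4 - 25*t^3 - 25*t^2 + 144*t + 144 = (t - 4)*(t^4 + 5*t^3 - 5*t^2 - 45*t - 36) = (t - 4)*(t + 3)*(t^3 + 2*t^2 - 11*t - 12) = (t - 4)*(t - 3)*(t + 3)*(t^2 + 5*t + 4) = (t - 4)*(t - 3)*(t + 1)*(t + 3)*(t + 4)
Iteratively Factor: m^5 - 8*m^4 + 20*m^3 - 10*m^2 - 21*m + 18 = (m - 1)*(m^4 - 7*m^3 + 13*m^2 + 3*m - 18) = (m - 1)*(m + 1)*(m^3 - 8*m^2 + 21*m - 18) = (m - 2)*(m - 1)*(m + 1)*(m^2 - 6*m + 9) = (m - 3)*(m - 2)*(m - 1)*(m + 1)*(m - 3)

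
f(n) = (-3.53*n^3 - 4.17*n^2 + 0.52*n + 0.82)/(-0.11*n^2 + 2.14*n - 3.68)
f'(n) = (0.22*n - 2.14)*(-3.53*n^3 - 4.17*n^2 + 0.52*n + 0.82)/(-0.11*n^2 + 2.14*n - 3.68)^2 + (-10.59*n^2 - 8.34*n + 0.52)/(-0.11*n^2 + 2.14*n - 3.68)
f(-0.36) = -0.06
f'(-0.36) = -0.51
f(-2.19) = -1.88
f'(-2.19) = 3.04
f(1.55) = 34.34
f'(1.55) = 158.81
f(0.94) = 3.01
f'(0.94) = 12.74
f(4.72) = -116.07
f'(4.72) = -37.00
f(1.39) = 17.42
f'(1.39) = 69.17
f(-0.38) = -0.05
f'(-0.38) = -0.50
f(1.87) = 570.69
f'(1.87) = 16522.76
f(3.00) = -74.55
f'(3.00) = -5.42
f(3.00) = -74.55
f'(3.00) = -5.42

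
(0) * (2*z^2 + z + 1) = 0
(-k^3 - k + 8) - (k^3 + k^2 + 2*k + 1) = -2*k^3 - k^2 - 3*k + 7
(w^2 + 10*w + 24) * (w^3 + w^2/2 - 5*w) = w^5 + 21*w^4/2 + 24*w^3 - 38*w^2 - 120*w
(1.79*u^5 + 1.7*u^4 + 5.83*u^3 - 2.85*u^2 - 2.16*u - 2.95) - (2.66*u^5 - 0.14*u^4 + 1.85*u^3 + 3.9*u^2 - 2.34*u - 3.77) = -0.87*u^5 + 1.84*u^4 + 3.98*u^3 - 6.75*u^2 + 0.18*u + 0.82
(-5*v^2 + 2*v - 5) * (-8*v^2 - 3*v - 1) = 40*v^4 - v^3 + 39*v^2 + 13*v + 5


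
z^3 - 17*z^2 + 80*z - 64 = (z - 8)^2*(z - 1)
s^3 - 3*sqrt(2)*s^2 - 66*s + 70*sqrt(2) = (s - 7*sqrt(2))*(s - sqrt(2))*(s + 5*sqrt(2))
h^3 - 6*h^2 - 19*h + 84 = (h - 7)*(h - 3)*(h + 4)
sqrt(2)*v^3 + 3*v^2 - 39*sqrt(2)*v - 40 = (v - 4*sqrt(2))*(v + 5*sqrt(2))*(sqrt(2)*v + 1)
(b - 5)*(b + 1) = b^2 - 4*b - 5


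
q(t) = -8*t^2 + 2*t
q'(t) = 2 - 16*t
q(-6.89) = -393.56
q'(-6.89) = 112.24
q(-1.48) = -20.48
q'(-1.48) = 25.68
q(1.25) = -10.00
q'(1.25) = -18.00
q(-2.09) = -39.12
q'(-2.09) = 35.44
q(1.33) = -11.49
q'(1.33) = -19.28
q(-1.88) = -32.04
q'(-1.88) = 32.08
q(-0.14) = -0.44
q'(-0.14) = 4.24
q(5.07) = -195.50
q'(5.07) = -79.12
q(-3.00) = -78.00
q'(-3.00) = 50.00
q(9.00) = -630.00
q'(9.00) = -142.00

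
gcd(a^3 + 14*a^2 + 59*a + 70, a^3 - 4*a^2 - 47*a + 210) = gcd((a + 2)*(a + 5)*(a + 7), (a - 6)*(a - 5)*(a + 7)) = a + 7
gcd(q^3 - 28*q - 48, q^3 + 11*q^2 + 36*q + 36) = q + 2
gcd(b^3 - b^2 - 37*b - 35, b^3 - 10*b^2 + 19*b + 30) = b + 1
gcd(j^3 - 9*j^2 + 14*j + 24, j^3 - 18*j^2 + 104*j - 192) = j^2 - 10*j + 24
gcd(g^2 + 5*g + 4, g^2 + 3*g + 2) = g + 1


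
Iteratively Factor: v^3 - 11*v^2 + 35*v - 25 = (v - 5)*(v^2 - 6*v + 5) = (v - 5)^2*(v - 1)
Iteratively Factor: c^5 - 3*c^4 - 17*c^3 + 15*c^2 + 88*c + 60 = (c - 3)*(c^4 - 17*c^2 - 36*c - 20) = (c - 3)*(c + 2)*(c^3 - 2*c^2 - 13*c - 10) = (c - 3)*(c + 2)^2*(c^2 - 4*c - 5) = (c - 5)*(c - 3)*(c + 2)^2*(c + 1)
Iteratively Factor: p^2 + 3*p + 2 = (p + 2)*(p + 1)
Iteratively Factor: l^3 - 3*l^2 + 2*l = (l - 1)*(l^2 - 2*l) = (l - 2)*(l - 1)*(l)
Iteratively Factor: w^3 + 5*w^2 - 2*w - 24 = (w + 3)*(w^2 + 2*w - 8) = (w - 2)*(w + 3)*(w + 4)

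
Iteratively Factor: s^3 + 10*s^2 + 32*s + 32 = (s + 4)*(s^2 + 6*s + 8) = (s + 2)*(s + 4)*(s + 4)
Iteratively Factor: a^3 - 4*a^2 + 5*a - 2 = (a - 1)*(a^2 - 3*a + 2) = (a - 1)^2*(a - 2)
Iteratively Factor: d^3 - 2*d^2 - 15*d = (d - 5)*(d^2 + 3*d) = (d - 5)*(d + 3)*(d)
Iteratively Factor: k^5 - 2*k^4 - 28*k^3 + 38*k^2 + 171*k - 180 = (k + 4)*(k^4 - 6*k^3 - 4*k^2 + 54*k - 45) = (k - 3)*(k + 4)*(k^3 - 3*k^2 - 13*k + 15) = (k - 5)*(k - 3)*(k + 4)*(k^2 + 2*k - 3) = (k - 5)*(k - 3)*(k + 3)*(k + 4)*(k - 1)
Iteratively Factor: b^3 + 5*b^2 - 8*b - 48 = (b + 4)*(b^2 + b - 12) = (b - 3)*(b + 4)*(b + 4)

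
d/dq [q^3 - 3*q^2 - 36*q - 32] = 3*q^2 - 6*q - 36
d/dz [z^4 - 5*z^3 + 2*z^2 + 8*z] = 4*z^3 - 15*z^2 + 4*z + 8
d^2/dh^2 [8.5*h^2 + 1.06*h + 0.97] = 17.0000000000000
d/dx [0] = 0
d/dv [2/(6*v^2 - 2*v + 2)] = (1 - 6*v)/(3*v^2 - v + 1)^2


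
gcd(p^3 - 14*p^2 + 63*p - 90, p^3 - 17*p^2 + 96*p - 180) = p^2 - 11*p + 30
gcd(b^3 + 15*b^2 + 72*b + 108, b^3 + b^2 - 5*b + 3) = b + 3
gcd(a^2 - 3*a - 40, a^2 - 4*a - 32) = a - 8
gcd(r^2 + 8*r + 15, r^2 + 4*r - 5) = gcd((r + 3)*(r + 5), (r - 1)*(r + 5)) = r + 5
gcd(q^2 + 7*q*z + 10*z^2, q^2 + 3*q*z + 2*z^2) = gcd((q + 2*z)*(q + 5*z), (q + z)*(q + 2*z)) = q + 2*z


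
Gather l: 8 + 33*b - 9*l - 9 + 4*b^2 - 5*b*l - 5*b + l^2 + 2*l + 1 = 4*b^2 + 28*b + l^2 + l*(-5*b - 7)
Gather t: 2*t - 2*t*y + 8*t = t*(10 - 2*y)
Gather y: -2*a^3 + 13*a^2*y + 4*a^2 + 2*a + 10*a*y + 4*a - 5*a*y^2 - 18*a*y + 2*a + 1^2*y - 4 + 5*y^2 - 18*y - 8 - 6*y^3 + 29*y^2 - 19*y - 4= -2*a^3 + 4*a^2 + 8*a - 6*y^3 + y^2*(34 - 5*a) + y*(13*a^2 - 8*a - 36) - 16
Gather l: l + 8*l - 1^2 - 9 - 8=9*l - 18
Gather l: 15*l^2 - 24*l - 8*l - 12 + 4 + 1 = 15*l^2 - 32*l - 7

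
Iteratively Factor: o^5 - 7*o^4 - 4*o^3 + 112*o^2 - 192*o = (o + 4)*(o^4 - 11*o^3 + 40*o^2 - 48*o) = (o - 4)*(o + 4)*(o^3 - 7*o^2 + 12*o) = (o - 4)*(o - 3)*(o + 4)*(o^2 - 4*o) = (o - 4)^2*(o - 3)*(o + 4)*(o)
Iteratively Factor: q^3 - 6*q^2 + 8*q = (q - 4)*(q^2 - 2*q) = (q - 4)*(q - 2)*(q)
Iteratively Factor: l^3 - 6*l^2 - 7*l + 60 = (l - 4)*(l^2 - 2*l - 15) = (l - 4)*(l + 3)*(l - 5)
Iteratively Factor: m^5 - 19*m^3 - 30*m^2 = (m + 3)*(m^4 - 3*m^3 - 10*m^2) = (m - 5)*(m + 3)*(m^3 + 2*m^2) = m*(m - 5)*(m + 3)*(m^2 + 2*m) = m*(m - 5)*(m + 2)*(m + 3)*(m)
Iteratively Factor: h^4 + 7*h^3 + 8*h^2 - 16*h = (h + 4)*(h^3 + 3*h^2 - 4*h) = (h - 1)*(h + 4)*(h^2 + 4*h) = (h - 1)*(h + 4)^2*(h)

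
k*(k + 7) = k^2 + 7*k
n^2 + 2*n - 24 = (n - 4)*(n + 6)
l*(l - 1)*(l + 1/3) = l^3 - 2*l^2/3 - l/3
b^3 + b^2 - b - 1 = (b - 1)*(b + 1)^2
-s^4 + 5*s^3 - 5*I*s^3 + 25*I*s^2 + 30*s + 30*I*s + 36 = (s - 6)*(s + 6*I)*(I*s + 1)*(I*s + I)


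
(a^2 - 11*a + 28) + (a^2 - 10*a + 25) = 2*a^2 - 21*a + 53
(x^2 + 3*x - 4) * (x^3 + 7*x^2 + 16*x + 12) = x^5 + 10*x^4 + 33*x^3 + 32*x^2 - 28*x - 48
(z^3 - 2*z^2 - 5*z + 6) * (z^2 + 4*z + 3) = z^5 + 2*z^4 - 10*z^3 - 20*z^2 + 9*z + 18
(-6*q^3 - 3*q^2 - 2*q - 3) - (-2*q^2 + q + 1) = -6*q^3 - q^2 - 3*q - 4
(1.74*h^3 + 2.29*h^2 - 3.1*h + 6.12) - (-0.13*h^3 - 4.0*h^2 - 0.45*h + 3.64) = 1.87*h^3 + 6.29*h^2 - 2.65*h + 2.48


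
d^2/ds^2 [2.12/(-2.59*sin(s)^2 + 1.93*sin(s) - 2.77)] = (56.884688*sin(s)^4 - 31.791732*sin(s)^3 - 138.268308*sin(s)^2 + 74.917196*sin(s) + 14.625456)/(2.59*sin(s)^2 - 1.93*sin(s) + 2.77)^3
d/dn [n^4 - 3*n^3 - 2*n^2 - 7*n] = 4*n^3 - 9*n^2 - 4*n - 7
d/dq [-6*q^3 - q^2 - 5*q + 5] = -18*q^2 - 2*q - 5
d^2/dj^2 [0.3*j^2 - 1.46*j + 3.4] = 0.600000000000000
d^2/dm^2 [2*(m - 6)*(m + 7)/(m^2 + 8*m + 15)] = 4*(-7*m^3 - 171*m^2 - 1053*m - 1953)/(m^6 + 24*m^5 + 237*m^4 + 1232*m^3 + 3555*m^2 + 5400*m + 3375)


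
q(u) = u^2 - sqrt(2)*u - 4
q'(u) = 2*u - sqrt(2)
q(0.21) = -4.25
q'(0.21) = -0.99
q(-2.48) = 5.66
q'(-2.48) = -6.37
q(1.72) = -3.47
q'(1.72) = 2.03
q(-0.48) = -3.09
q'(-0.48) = -2.37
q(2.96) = 0.58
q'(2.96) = 4.51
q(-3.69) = 14.83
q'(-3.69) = -8.79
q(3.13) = 1.37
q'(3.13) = 4.85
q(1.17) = -4.29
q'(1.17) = 0.93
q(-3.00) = 9.24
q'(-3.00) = -7.41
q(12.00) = 123.03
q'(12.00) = 22.59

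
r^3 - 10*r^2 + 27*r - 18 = (r - 6)*(r - 3)*(r - 1)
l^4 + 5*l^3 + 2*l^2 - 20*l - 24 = (l - 2)*(l + 2)^2*(l + 3)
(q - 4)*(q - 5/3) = q^2 - 17*q/3 + 20/3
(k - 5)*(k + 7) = k^2 + 2*k - 35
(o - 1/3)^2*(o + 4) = o^3 + 10*o^2/3 - 23*o/9 + 4/9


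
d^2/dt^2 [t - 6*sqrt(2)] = 0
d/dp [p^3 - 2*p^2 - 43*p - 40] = 3*p^2 - 4*p - 43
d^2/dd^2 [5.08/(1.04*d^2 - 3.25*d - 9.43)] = (10.989056*d^2 - 34.3408*d - 5.08*(2.08*d - 3.25)*(4.16*d - 6.5) - 99.641152)/(-1.04*d^2 + 3.25*d + 9.43)^3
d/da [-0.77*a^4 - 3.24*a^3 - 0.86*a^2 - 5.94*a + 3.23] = -3.08*a^3 - 9.72*a^2 - 1.72*a - 5.94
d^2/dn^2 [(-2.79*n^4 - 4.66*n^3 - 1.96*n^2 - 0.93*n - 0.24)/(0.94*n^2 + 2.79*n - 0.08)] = (-4.93048800000001*n^6 - 43.902324*n^5 - 129.046986*n^4 - 54.647932*n^3 + 3.86966399999999*n^2 - 4.375104*n - 4.212704)/(0.830584*n^6 + 7.395732*n^5 + 21.739098*n^4 + 20.458791*n^3 - 1.850136*n^2 + 0.053568*n - 0.000512)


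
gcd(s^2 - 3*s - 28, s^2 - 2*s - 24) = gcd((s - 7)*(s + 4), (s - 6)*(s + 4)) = s + 4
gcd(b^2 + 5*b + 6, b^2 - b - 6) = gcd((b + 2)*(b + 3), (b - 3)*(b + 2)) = b + 2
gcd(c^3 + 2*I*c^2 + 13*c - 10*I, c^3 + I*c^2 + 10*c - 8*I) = c^2 - 3*I*c - 2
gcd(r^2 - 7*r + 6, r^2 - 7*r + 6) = r^2 - 7*r + 6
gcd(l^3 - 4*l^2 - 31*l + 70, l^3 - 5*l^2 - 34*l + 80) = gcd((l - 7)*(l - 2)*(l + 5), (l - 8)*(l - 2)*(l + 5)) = l^2 + 3*l - 10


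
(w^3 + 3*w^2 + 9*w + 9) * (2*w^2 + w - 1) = 2*w^5 + 7*w^4 + 20*w^3 + 24*w^2 - 9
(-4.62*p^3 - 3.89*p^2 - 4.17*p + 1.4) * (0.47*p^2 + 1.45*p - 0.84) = -2.1714*p^5 - 8.5273*p^4 - 3.7196*p^3 - 2.1209*p^2 + 5.5328*p - 1.176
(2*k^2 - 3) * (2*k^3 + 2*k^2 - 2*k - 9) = 4*k^5 + 4*k^4 - 10*k^3 - 24*k^2 + 6*k + 27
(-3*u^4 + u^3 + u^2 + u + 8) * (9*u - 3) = -27*u^5 + 18*u^4 + 6*u^3 + 6*u^2 + 69*u - 24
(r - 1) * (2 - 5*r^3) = -5*r^4 + 5*r^3 + 2*r - 2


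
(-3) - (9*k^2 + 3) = -9*k^2 - 6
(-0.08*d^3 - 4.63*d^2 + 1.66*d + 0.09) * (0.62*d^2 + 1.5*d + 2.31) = -0.0496*d^5 - 2.9906*d^4 - 6.1006*d^3 - 8.1495*d^2 + 3.9696*d + 0.2079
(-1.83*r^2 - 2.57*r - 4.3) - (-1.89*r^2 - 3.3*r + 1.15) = 0.0599999999999998*r^2 + 0.73*r - 5.45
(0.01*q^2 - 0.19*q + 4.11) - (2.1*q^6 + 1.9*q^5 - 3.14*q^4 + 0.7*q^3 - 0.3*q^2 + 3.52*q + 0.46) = -2.1*q^6 - 1.9*q^5 + 3.14*q^4 - 0.7*q^3 + 0.31*q^2 - 3.71*q + 3.65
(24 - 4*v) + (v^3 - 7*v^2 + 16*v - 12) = v^3 - 7*v^2 + 12*v + 12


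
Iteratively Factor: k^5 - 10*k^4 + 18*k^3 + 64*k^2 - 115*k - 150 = (k - 5)*(k^4 - 5*k^3 - 7*k^2 + 29*k + 30) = (k - 5)*(k - 3)*(k^3 - 2*k^2 - 13*k - 10) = (k - 5)*(k - 3)*(k + 1)*(k^2 - 3*k - 10) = (k - 5)*(k - 3)*(k + 1)*(k + 2)*(k - 5)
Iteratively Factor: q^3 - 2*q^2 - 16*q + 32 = (q + 4)*(q^2 - 6*q + 8) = (q - 2)*(q + 4)*(q - 4)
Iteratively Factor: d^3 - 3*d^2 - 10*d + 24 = (d + 3)*(d^2 - 6*d + 8) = (d - 4)*(d + 3)*(d - 2)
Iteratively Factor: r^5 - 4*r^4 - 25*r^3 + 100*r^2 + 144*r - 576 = (r - 4)*(r^4 - 25*r^2 + 144) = (r - 4)*(r - 3)*(r^3 + 3*r^2 - 16*r - 48) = (r - 4)^2*(r - 3)*(r^2 + 7*r + 12) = (r - 4)^2*(r - 3)*(r + 4)*(r + 3)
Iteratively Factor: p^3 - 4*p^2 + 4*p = (p - 2)*(p^2 - 2*p) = (p - 2)^2*(p)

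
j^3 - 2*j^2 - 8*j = j*(j - 4)*(j + 2)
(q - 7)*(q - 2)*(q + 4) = q^3 - 5*q^2 - 22*q + 56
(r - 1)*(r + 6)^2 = r^3 + 11*r^2 + 24*r - 36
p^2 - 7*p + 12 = (p - 4)*(p - 3)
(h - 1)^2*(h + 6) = h^3 + 4*h^2 - 11*h + 6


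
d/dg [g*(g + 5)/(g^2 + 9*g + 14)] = 2*(2*g^2 + 14*g + 35)/(g^4 + 18*g^3 + 109*g^2 + 252*g + 196)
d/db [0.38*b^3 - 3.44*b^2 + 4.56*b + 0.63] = 1.14*b^2 - 6.88*b + 4.56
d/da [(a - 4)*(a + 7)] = 2*a + 3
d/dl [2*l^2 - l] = 4*l - 1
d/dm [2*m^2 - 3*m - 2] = 4*m - 3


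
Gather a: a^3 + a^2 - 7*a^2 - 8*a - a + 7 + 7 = a^3 - 6*a^2 - 9*a + 14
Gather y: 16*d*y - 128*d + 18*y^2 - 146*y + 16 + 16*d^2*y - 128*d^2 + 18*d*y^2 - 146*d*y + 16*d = -128*d^2 - 112*d + y^2*(18*d + 18) + y*(16*d^2 - 130*d - 146) + 16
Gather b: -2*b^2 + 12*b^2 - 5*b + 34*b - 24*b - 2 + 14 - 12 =10*b^2 + 5*b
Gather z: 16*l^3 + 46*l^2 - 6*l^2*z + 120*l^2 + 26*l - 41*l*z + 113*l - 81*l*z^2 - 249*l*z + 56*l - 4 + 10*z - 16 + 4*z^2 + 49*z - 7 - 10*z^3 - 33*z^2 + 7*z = 16*l^3 + 166*l^2 + 195*l - 10*z^3 + z^2*(-81*l - 29) + z*(-6*l^2 - 290*l + 66) - 27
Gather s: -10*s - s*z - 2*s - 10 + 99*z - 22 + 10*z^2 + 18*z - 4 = s*(-z - 12) + 10*z^2 + 117*z - 36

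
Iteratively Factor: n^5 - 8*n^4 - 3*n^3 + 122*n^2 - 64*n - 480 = (n + 2)*(n^4 - 10*n^3 + 17*n^2 + 88*n - 240) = (n - 5)*(n + 2)*(n^3 - 5*n^2 - 8*n + 48) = (n - 5)*(n - 4)*(n + 2)*(n^2 - n - 12) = (n - 5)*(n - 4)^2*(n + 2)*(n + 3)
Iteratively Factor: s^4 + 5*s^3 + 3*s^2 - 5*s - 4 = (s + 1)*(s^3 + 4*s^2 - s - 4) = (s - 1)*(s + 1)*(s^2 + 5*s + 4) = (s - 1)*(s + 1)^2*(s + 4)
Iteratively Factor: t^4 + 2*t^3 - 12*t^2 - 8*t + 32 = (t + 4)*(t^3 - 2*t^2 - 4*t + 8) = (t - 2)*(t + 4)*(t^2 - 4) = (t - 2)*(t + 2)*(t + 4)*(t - 2)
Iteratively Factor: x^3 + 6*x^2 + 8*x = (x + 2)*(x^2 + 4*x) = (x + 2)*(x + 4)*(x)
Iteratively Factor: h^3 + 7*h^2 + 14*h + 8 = (h + 4)*(h^2 + 3*h + 2) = (h + 1)*(h + 4)*(h + 2)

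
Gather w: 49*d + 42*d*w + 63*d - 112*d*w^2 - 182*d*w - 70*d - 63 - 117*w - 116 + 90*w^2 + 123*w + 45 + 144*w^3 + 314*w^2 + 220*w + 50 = 42*d + 144*w^3 + w^2*(404 - 112*d) + w*(226 - 140*d) - 84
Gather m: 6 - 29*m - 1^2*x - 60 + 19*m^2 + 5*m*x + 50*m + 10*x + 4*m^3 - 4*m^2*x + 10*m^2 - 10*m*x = 4*m^3 + m^2*(29 - 4*x) + m*(21 - 5*x) + 9*x - 54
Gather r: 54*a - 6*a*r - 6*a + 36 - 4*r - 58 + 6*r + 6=48*a + r*(2 - 6*a) - 16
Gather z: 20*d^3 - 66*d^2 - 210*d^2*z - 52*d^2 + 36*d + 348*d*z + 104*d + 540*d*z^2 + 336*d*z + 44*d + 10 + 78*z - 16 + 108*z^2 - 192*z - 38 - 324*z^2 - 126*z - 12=20*d^3 - 118*d^2 + 184*d + z^2*(540*d - 216) + z*(-210*d^2 + 684*d - 240) - 56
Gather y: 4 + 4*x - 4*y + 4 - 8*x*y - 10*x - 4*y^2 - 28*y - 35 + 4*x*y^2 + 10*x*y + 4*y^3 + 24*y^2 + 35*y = -6*x + 4*y^3 + y^2*(4*x + 20) + y*(2*x + 3) - 27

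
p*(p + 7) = p^2 + 7*p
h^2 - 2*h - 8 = (h - 4)*(h + 2)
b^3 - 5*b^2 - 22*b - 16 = (b - 8)*(b + 1)*(b + 2)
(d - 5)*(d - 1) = d^2 - 6*d + 5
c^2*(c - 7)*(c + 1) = c^4 - 6*c^3 - 7*c^2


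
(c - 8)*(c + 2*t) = c^2 + 2*c*t - 8*c - 16*t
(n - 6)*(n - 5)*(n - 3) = n^3 - 14*n^2 + 63*n - 90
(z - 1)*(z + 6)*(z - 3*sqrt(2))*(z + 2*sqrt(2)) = z^4 - sqrt(2)*z^3 + 5*z^3 - 18*z^2 - 5*sqrt(2)*z^2 - 60*z + 6*sqrt(2)*z + 72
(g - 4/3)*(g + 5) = g^2 + 11*g/3 - 20/3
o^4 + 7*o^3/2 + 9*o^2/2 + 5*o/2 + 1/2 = (o + 1/2)*(o + 1)^3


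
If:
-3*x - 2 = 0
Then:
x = -2/3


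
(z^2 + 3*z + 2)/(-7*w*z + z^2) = (z^2 + 3*z + 2)/(z*(-7*w + z))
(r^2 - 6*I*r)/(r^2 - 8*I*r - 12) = r/(r - 2*I)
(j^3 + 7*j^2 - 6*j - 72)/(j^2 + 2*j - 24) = (j^2 + j - 12)/(j - 4)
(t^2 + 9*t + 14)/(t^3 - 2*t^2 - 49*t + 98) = (t + 2)/(t^2 - 9*t + 14)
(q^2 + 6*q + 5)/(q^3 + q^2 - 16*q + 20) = (q + 1)/(q^2 - 4*q + 4)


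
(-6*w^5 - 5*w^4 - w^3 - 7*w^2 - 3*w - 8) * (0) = 0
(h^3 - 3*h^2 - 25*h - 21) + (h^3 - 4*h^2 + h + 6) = 2*h^3 - 7*h^2 - 24*h - 15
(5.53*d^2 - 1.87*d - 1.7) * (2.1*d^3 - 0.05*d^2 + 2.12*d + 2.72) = 11.613*d^5 - 4.2035*d^4 + 8.2471*d^3 + 11.1622*d^2 - 8.6904*d - 4.624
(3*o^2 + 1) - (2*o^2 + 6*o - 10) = o^2 - 6*o + 11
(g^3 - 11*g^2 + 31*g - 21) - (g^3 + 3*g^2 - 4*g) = -14*g^2 + 35*g - 21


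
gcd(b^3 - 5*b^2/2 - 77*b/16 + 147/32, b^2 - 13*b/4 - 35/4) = b + 7/4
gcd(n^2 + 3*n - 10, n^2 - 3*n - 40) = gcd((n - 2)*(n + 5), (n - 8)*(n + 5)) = n + 5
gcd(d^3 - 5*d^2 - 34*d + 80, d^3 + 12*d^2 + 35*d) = d + 5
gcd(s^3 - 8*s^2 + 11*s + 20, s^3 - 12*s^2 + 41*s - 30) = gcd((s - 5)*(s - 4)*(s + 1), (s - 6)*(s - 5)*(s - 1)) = s - 5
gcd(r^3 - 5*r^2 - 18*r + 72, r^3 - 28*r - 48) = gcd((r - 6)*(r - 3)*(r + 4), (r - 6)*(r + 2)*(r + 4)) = r^2 - 2*r - 24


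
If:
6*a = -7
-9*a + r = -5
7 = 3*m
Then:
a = -7/6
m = 7/3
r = -31/2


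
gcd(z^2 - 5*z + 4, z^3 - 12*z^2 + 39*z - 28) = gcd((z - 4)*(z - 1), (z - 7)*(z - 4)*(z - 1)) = z^2 - 5*z + 4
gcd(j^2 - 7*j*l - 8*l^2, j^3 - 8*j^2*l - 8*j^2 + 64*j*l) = j - 8*l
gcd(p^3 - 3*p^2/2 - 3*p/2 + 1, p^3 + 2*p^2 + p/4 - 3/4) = p^2 + p/2 - 1/2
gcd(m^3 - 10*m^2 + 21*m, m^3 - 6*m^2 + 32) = 1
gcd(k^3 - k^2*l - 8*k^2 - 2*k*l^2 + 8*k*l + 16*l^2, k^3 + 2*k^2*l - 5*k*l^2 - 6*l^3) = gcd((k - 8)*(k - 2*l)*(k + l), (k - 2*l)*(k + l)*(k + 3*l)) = k^2 - k*l - 2*l^2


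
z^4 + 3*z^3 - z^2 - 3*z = z*(z - 1)*(z + 1)*(z + 3)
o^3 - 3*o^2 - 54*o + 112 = (o - 8)*(o - 2)*(o + 7)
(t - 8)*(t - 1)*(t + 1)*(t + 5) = t^4 - 3*t^3 - 41*t^2 + 3*t + 40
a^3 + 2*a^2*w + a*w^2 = a*(a + w)^2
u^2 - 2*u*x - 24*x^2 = (u - 6*x)*(u + 4*x)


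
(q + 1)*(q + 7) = q^2 + 8*q + 7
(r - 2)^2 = r^2 - 4*r + 4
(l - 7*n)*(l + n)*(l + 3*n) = l^3 - 3*l^2*n - 25*l*n^2 - 21*n^3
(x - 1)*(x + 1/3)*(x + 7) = x^3 + 19*x^2/3 - 5*x - 7/3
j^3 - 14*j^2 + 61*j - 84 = (j - 7)*(j - 4)*(j - 3)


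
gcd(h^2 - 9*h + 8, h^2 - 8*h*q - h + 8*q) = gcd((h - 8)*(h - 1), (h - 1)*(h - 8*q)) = h - 1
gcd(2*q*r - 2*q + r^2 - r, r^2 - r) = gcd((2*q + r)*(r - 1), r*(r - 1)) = r - 1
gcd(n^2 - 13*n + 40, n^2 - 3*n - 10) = n - 5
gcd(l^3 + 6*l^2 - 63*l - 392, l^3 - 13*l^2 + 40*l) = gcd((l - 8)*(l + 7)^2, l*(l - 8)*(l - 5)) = l - 8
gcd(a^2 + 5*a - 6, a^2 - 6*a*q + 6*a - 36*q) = a + 6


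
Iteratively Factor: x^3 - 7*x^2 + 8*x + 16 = (x - 4)*(x^2 - 3*x - 4) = (x - 4)*(x + 1)*(x - 4)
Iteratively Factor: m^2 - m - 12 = (m + 3)*(m - 4)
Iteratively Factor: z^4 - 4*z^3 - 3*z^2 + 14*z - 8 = (z + 2)*(z^3 - 6*z^2 + 9*z - 4) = (z - 1)*(z + 2)*(z^2 - 5*z + 4) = (z - 4)*(z - 1)*(z + 2)*(z - 1)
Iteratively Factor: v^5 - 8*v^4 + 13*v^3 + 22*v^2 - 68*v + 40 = (v - 1)*(v^4 - 7*v^3 + 6*v^2 + 28*v - 40) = (v - 1)*(v + 2)*(v^3 - 9*v^2 + 24*v - 20) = (v - 2)*(v - 1)*(v + 2)*(v^2 - 7*v + 10) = (v - 2)^2*(v - 1)*(v + 2)*(v - 5)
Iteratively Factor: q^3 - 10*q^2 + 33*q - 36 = (q - 4)*(q^2 - 6*q + 9) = (q - 4)*(q - 3)*(q - 3)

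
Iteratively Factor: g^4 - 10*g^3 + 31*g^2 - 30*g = (g)*(g^3 - 10*g^2 + 31*g - 30) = g*(g - 5)*(g^2 - 5*g + 6) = g*(g - 5)*(g - 2)*(g - 3)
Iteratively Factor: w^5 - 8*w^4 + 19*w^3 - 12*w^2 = (w - 3)*(w^4 - 5*w^3 + 4*w^2) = (w - 3)*(w - 1)*(w^3 - 4*w^2) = w*(w - 3)*(w - 1)*(w^2 - 4*w) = w*(w - 4)*(w - 3)*(w - 1)*(w)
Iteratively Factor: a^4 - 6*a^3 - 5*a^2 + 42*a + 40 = (a + 1)*(a^3 - 7*a^2 + 2*a + 40) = (a - 5)*(a + 1)*(a^2 - 2*a - 8) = (a - 5)*(a + 1)*(a + 2)*(a - 4)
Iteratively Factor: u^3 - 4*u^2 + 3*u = (u)*(u^2 - 4*u + 3) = u*(u - 1)*(u - 3)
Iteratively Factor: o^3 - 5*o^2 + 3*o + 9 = (o - 3)*(o^2 - 2*o - 3) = (o - 3)*(o + 1)*(o - 3)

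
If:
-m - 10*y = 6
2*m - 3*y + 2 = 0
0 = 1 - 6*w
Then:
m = -38/23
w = 1/6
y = -10/23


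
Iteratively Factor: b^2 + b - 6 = (b + 3)*(b - 2)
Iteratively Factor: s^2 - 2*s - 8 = (s + 2)*(s - 4)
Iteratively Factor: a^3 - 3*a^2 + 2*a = (a - 1)*(a^2 - 2*a) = (a - 2)*(a - 1)*(a)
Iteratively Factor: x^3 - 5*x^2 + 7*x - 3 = (x - 3)*(x^2 - 2*x + 1) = (x - 3)*(x - 1)*(x - 1)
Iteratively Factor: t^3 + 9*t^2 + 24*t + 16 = (t + 1)*(t^2 + 8*t + 16) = (t + 1)*(t + 4)*(t + 4)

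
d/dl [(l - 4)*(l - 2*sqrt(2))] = 2*l - 4 - 2*sqrt(2)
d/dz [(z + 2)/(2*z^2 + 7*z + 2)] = (2*z^2 + 7*z - (z + 2)*(4*z + 7) + 2)/(2*z^2 + 7*z + 2)^2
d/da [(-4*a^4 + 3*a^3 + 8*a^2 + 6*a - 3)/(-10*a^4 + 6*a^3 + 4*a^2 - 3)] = (6*a^6 + 128*a^5 + 144*a^4 - 144*a^3 + 3*a^2 - 24*a - 18)/(100*a^8 - 120*a^7 - 44*a^6 + 48*a^5 + 76*a^4 - 36*a^3 - 24*a^2 + 9)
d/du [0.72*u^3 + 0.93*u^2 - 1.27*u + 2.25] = 2.16*u^2 + 1.86*u - 1.27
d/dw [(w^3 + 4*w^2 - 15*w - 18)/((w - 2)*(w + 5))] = (w^4 + 6*w^3 - 3*w^2 - 44*w + 204)/(w^4 + 6*w^3 - 11*w^2 - 60*w + 100)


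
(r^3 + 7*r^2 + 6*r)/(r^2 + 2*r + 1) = r*(r + 6)/(r + 1)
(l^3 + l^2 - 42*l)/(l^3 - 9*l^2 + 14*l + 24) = l*(l + 7)/(l^2 - 3*l - 4)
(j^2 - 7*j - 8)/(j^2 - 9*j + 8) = (j + 1)/(j - 1)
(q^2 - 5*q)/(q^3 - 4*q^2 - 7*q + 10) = q/(q^2 + q - 2)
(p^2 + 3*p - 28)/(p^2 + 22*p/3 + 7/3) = 3*(p - 4)/(3*p + 1)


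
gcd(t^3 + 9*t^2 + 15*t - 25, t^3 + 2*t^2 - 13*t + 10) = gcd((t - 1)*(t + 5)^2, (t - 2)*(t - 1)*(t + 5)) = t^2 + 4*t - 5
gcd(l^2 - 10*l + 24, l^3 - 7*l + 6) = 1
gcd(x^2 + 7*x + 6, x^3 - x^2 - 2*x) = x + 1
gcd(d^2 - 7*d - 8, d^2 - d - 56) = d - 8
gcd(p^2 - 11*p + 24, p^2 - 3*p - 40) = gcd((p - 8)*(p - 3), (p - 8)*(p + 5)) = p - 8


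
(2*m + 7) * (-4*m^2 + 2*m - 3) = -8*m^3 - 24*m^2 + 8*m - 21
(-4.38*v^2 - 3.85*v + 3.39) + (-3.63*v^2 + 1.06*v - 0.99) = -8.01*v^2 - 2.79*v + 2.4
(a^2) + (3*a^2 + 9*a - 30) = 4*a^2 + 9*a - 30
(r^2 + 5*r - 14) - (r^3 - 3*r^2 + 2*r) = -r^3 + 4*r^2 + 3*r - 14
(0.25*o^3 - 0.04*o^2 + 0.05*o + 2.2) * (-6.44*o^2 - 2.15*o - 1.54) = -1.61*o^5 - 0.2799*o^4 - 0.621*o^3 - 14.2139*o^2 - 4.807*o - 3.388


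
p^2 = p^2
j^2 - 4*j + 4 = (j - 2)^2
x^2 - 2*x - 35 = (x - 7)*(x + 5)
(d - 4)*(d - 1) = d^2 - 5*d + 4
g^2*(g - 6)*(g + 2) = g^4 - 4*g^3 - 12*g^2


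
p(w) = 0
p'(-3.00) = 0.00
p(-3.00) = 0.00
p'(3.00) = 0.00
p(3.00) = 0.00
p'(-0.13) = 0.00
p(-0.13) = 0.00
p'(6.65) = 0.00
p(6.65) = 0.00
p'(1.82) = 0.00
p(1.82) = 0.00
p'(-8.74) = 0.00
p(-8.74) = 0.00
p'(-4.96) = 0.00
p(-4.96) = 0.00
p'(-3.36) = 0.00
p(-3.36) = 0.00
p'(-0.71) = 0.00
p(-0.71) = 0.00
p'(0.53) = 0.00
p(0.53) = 0.00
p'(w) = 0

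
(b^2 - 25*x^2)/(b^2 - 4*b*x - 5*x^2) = (b + 5*x)/(b + x)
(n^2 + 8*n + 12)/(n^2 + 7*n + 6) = (n + 2)/(n + 1)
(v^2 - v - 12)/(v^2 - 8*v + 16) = (v + 3)/(v - 4)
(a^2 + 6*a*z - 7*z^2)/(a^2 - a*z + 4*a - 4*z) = (a + 7*z)/(a + 4)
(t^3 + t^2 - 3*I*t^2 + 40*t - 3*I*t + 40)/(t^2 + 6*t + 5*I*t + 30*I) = (t^2 + t*(1 - 8*I) - 8*I)/(t + 6)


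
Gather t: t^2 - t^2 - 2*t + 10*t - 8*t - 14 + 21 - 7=0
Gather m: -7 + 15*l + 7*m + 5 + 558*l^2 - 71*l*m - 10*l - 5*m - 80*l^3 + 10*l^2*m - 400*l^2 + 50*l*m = -80*l^3 + 158*l^2 + 5*l + m*(10*l^2 - 21*l + 2) - 2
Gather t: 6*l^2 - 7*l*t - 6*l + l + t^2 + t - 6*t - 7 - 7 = 6*l^2 - 5*l + t^2 + t*(-7*l - 5) - 14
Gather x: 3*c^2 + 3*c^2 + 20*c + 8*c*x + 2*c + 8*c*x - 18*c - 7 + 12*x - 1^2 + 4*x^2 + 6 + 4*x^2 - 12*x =6*c^2 + 16*c*x + 4*c + 8*x^2 - 2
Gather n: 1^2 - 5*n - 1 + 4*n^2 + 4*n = 4*n^2 - n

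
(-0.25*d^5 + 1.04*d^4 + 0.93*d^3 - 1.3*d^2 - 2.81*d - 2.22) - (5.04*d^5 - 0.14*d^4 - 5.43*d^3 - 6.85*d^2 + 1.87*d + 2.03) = -5.29*d^5 + 1.18*d^4 + 6.36*d^3 + 5.55*d^2 - 4.68*d - 4.25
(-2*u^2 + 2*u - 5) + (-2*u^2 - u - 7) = -4*u^2 + u - 12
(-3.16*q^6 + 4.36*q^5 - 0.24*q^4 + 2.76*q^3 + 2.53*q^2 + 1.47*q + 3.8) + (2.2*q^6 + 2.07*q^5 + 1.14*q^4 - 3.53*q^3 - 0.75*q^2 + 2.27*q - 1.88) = -0.96*q^6 + 6.43*q^5 + 0.9*q^4 - 0.77*q^3 + 1.78*q^2 + 3.74*q + 1.92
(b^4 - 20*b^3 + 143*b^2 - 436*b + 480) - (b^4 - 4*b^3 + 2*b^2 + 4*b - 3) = -16*b^3 + 141*b^2 - 440*b + 483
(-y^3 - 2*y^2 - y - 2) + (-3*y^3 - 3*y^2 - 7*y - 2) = -4*y^3 - 5*y^2 - 8*y - 4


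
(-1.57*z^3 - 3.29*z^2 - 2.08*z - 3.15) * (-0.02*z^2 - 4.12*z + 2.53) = 0.0314*z^5 + 6.5342*z^4 + 9.6243*z^3 + 0.308900000000002*z^2 + 7.7156*z - 7.9695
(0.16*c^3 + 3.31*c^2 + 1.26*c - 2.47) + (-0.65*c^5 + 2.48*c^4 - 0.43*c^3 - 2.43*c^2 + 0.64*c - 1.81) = -0.65*c^5 + 2.48*c^4 - 0.27*c^3 + 0.88*c^2 + 1.9*c - 4.28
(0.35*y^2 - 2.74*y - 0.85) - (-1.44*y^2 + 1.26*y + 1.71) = 1.79*y^2 - 4.0*y - 2.56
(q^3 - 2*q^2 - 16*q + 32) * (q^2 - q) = q^5 - 3*q^4 - 14*q^3 + 48*q^2 - 32*q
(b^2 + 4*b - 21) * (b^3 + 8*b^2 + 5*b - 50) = b^5 + 12*b^4 + 16*b^3 - 198*b^2 - 305*b + 1050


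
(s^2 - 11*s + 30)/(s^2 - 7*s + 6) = (s - 5)/(s - 1)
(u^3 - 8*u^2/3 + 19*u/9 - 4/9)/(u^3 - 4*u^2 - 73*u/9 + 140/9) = (3*u^2 - 4*u + 1)/(3*u^2 - 8*u - 35)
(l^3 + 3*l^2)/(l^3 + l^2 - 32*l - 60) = l^2*(l + 3)/(l^3 + l^2 - 32*l - 60)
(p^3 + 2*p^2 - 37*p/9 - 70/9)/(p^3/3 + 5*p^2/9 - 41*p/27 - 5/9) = 3*(9*p^3 + 18*p^2 - 37*p - 70)/(9*p^3 + 15*p^2 - 41*p - 15)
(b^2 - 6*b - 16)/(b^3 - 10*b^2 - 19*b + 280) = (b + 2)/(b^2 - 2*b - 35)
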